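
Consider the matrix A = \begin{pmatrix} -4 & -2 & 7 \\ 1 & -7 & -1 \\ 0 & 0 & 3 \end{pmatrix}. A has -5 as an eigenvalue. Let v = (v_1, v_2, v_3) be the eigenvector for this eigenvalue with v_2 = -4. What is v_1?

A + 5I = [[1, -2, 7], [1, -2, -1], [0, 0, 8]].
Solving (A + 5I)v = 0 gives the eigenspace spanned by (-8, -4, 0).
With v_2 = -4, v = (-8, -4, 0), so v_1 = -8.

-8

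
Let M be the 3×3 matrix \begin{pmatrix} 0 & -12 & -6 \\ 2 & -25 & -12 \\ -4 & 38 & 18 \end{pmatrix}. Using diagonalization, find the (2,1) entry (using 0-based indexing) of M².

Characteristic polynomial: t^3 + 7t^2 + 6t = t(t + 1)(t + 6), so the eigenvalues are -6, -1, 0.
t=0: eigenvector (1, 2, -4).
t=-1: eigenvector (0, 1, -2).
t=-6: eigenvector (1, 2, -3).
P = [[1, 0, 1], [2, 1, 2], [-4, -2, -3]], D = diag(0, -1, -6), P⁻¹ = [[1, -2, -1], [-2, 1, 0], [0, 2, 1]].
M² = P·diag(0, 1, 36)·P⁻¹ = [[0, 72, 36], [-2, 145, 72], [4, -218, -108]].
The requested entry is -218.

-218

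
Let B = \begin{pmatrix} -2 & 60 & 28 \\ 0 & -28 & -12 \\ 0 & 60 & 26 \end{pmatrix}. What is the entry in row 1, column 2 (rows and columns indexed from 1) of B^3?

Characteristic polynomial: s^3 + 4s^2 - 4s - 16 = (s - 2)(s + 2)(s + 4), so the eigenvalues are -4, -2, 2.
s=-2: eigenvector (1, 0, 0).
s=-4: eigenvector (-2, 1, -2).
s=2: eigenvector (5, -2, 5).
P = [[1, -2, 5], [0, 1, -2], [0, -2, 5]], D = diag(-2, -4, 2), P⁻¹ = [[1, 0, -1], [0, 5, 2], [0, 2, 1]].
B³ = P·diag(-8, -64, 8)·P⁻¹ = [[-8, 720, 304], [0, -352, -144], [0, 720, 296]].
The requested entry is 720.

720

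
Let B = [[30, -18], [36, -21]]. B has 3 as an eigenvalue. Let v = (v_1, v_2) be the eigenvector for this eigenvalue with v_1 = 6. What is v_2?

9

B − 3I = [[27, -18], [36, -24]].
Solving (B − 3I)v = 0 gives the eigenspace spanned by (6, 9).
With v_1 = 6, v = (6, 9), so v_2 = 9.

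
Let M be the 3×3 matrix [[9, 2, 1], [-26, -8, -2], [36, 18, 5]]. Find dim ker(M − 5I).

1

M − 5I = [[4, 2, 1], [-26, -13, -2], [36, 18, 0]].
This matrix has rank 2, so its null space has dimension 3 − 2 = 1.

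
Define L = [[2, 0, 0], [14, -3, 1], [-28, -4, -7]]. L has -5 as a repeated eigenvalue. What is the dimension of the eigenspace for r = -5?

L + 5I = [[7, 0, 0], [14, 2, 1], [-28, -4, -2]].
This matrix has rank 2, so its null space has dimension 3 − 2 = 1.

1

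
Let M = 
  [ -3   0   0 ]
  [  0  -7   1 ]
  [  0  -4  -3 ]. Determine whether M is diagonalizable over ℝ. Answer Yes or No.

Characteristic polynomial: p(μ) = μ^3 + 13μ^2 + 55μ + 75 = (μ + 3)(μ + 5)^2.
μ = -5 has algebraic multiplicity 2; rank(M + 5I) = 2, so geometric multiplicity = 1.
Geometric multiplicity < algebraic multiplicity, so M is not diagonalizable.

No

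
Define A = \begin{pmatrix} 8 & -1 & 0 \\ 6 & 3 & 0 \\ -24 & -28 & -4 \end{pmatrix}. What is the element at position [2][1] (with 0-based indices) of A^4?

Characteristic polynomial: r^3 - 7r^2 - 14r + 120 = (r - 6)(r - 5)(r + 4), so the eigenvalues are -4, 5, 6.
r=6: eigenvector (1, 2, -8).
r=5: eigenvector (1, 3, -12).
r=-4: eigenvector (0, 0, 1).
P = [[1, 1, 0], [2, 3, 0], [-8, -12, 1]], D = diag(6, 5, -4), P⁻¹ = [[3, -1, 0], [-2, 1, 0], [0, 4, 1]].
A⁴ = P·diag(1296, 625, 256)·P⁻¹ = [[2638, -671, 0], [4026, -717, 0], [-16104, 3892, 256]].
The requested entry is 3892.

3892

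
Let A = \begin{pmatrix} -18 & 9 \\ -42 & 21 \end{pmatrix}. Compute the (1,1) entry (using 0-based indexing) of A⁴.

567

Characteristic polynomial: μ^2 - 3μ = μ(μ - 3), so the eigenvalues are 0, 3.
μ=0: eigenvector (1, 2).
μ=3: eigenvector (3, 7).
P = [[1, 3], [2, 7]], D = diag(0, 3), P⁻¹ = [[7, -3], [-2, 1]].
A⁴ = P·diag(0, 81)·P⁻¹ = [[-486, 243], [-1134, 567]].
The requested entry is 567.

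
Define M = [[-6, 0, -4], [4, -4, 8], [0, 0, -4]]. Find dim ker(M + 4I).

2

M + 4I = [[-2, 0, -4], [4, 0, 8], [0, 0, 0]].
This matrix has rank 1, so its null space has dimension 3 − 1 = 2.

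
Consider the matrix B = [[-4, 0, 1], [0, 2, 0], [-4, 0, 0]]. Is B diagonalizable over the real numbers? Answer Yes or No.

No

Characteristic polynomial: p(t) = t^3 + 2t^2 - 4t - 8 = (t - 2)(t + 2)^2.
t = -2 has algebraic multiplicity 2; rank(B + 2I) = 2, so geometric multiplicity = 1.
Geometric multiplicity < algebraic multiplicity, so B is not diagonalizable.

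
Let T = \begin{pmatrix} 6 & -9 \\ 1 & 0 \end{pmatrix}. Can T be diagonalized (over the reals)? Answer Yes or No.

Characteristic polynomial: p(μ) = μ^2 - 6μ + 9 = (μ - 3)^2.
μ = 3 has algebraic multiplicity 2; rank(T − 3I) = 1, so geometric multiplicity = 1.
Geometric multiplicity < algebraic multiplicity, so T is not diagonalizable.

No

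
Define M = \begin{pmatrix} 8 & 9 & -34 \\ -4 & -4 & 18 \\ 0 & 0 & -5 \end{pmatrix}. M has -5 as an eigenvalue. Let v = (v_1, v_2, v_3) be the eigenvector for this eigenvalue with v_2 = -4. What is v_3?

2

M + 5I = [[13, 9, -34], [-4, 1, 18], [0, 0, 0]].
Solving (M + 5I)v = 0 gives the eigenspace spanned by (8, -4, 2).
With v_2 = -4, v = (8, -4, 2), so v_3 = 2.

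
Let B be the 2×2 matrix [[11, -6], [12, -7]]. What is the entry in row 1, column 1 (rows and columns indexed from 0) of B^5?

Characteristic polynomial: λ^2 - 4λ - 5 = (λ - 5)(λ + 1), so the eigenvalues are -1, 5.
λ=5: eigenvector (-1, -1).
λ=-1: eigenvector (1, 2).
P = [[-1, 1], [-1, 2]], D = diag(5, -1), P⁻¹ = [[-2, 1], [-1, 1]].
B⁵ = P·diag(3125, -1)·P⁻¹ = [[6251, -3126], [6252, -3127]].
The requested entry is -3127.

-3127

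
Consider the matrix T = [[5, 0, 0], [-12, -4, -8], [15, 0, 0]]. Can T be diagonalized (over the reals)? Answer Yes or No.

Yes

Characteristic polynomial: p(r) = r^3 - r^2 - 20r = r(r - 5)(r + 4).
All 3 eigenvalues are distinct, so T is diagonalizable.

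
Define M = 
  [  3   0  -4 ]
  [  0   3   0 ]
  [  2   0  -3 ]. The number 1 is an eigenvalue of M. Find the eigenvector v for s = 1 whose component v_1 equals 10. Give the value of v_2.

0

M − 1I = [[2, 0, -4], [0, 2, 0], [2, 0, -4]].
Solving (M − 1I)v = 0 gives the eigenspace spanned by (10, 0, 5).
With v_1 = 10, v = (10, 0, 5), so v_2 = 0.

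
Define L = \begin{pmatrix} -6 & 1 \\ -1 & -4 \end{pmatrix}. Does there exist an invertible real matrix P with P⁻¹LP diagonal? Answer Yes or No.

No

Characteristic polynomial: p(λ) = λ^2 + 10λ + 25 = (λ + 5)^2.
λ = -5 has algebraic multiplicity 2; rank(L + 5I) = 1, so geometric multiplicity = 1.
Geometric multiplicity < algebraic multiplicity, so L is not diagonalizable.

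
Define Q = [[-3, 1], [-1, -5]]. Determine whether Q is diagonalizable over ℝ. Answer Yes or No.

No

Characteristic polynomial: p(μ) = μ^2 + 8μ + 16 = (μ + 4)^2.
μ = -4 has algebraic multiplicity 2; rank(Q + 4I) = 1, so geometric multiplicity = 1.
Geometric multiplicity < algebraic multiplicity, so Q is not diagonalizable.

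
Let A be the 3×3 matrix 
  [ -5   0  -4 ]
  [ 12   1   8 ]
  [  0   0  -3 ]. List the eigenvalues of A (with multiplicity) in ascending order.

Characteristic polynomial: p(μ) = μ^3 + 7μ^2 + 7μ - 15 = (μ - 1)(μ + 3)(μ + 5).
Roots (with multiplicity): -5, -3, 1.

-5, -3, 1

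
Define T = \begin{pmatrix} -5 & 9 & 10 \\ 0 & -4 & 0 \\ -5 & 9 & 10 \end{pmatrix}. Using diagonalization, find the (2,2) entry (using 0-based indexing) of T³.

250

Characteristic polynomial: r^3 - r^2 - 20r = r(r - 5)(r + 4), so the eigenvalues are -4, 0, 5.
r=5: eigenvector (1, 0, 1).
r=-4: eigenvector (-1, 1, -1).
r=0: eigenvector (-2, 0, -1).
P = [[1, -1, -2], [0, 1, 0], [1, -1, -1]], D = diag(5, -4, 0), P⁻¹ = [[-1, 1, 2], [0, 1, 0], [-1, 0, 1]].
T³ = P·diag(125, -64, 0)·P⁻¹ = [[-125, 189, 250], [0, -64, 0], [-125, 189, 250]].
The requested entry is 250.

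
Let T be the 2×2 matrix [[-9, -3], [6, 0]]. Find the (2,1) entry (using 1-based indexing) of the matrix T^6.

-91854

Characteristic polynomial: μ^2 + 9μ + 18 = (μ + 3)(μ + 6), so the eigenvalues are -6, -3.
μ=-6: eigenvector (1, -1).
μ=-3: eigenvector (1, -2).
P = [[1, 1], [-1, -2]], D = diag(-6, -3), P⁻¹ = [[2, 1], [-1, -1]].
T⁶ = P·diag(46656, 729)·P⁻¹ = [[92583, 45927], [-91854, -45198]].
The requested entry is -91854.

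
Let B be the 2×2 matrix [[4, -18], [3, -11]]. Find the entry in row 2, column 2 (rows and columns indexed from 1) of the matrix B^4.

Characteristic polynomial: μ^2 + 7μ + 10 = (μ + 2)(μ + 5), so the eigenvalues are -5, -2.
μ=-5: eigenvector (-2, -1).
μ=-2: eigenvector (3, 1).
P = [[-2, 3], [-1, 1]], D = diag(-5, -2), P⁻¹ = [[1, -3], [1, -2]].
B⁴ = P·diag(625, 16)·P⁻¹ = [[-1202, 3654], [-609, 1843]].
The requested entry is 1843.

1843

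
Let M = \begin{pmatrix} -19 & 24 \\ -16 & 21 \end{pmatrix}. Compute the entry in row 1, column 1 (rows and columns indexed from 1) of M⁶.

Characteristic polynomial: s^2 - 2s - 15 = (s - 5)(s + 3), so the eigenvalues are -3, 5.
s=-3: eigenvector (3, 2).
s=5: eigenvector (1, 1).
P = [[3, 1], [2, 1]], D = diag(-3, 5), P⁻¹ = [[1, -1], [-2, 3]].
M⁶ = P·diag(729, 15625)·P⁻¹ = [[-29063, 44688], [-29792, 45417]].
The requested entry is -29063.

-29063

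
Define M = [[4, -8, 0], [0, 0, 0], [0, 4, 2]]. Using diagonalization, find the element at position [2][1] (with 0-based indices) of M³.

Characteristic polynomial: s^3 - 6s^2 + 8s = s(s - 4)(s - 2), so the eigenvalues are 0, 2, 4.
s=4: eigenvector (1, 0, 0).
s=2: eigenvector (0, 0, 1).
s=0: eigenvector (2, 1, -2).
P = [[1, 0, 2], [0, 0, 1], [0, 1, -2]], D = diag(4, 2, 0), P⁻¹ = [[1, -2, 0], [0, 2, 1], [0, 1, 0]].
M³ = P·diag(64, 8, 0)·P⁻¹ = [[64, -128, 0], [0, 0, 0], [0, 16, 8]].
The requested entry is 16.

16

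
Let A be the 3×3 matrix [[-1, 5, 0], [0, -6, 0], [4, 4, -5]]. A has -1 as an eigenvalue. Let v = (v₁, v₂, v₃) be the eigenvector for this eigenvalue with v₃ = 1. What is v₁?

A + 1I = [[0, 5, 0], [0, -5, 0], [4, 4, -4]].
Solving (A + 1I)v = 0 gives the eigenspace spanned by (1, 0, 1).
With v₃ = 1, v = (1, 0, 1), so v₁ = 1.

1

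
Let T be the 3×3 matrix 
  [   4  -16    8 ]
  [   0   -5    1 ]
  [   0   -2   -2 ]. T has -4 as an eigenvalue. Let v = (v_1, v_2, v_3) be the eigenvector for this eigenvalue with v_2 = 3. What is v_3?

T + 4I = [[8, -16, 8], [0, -1, 1], [0, -2, 2]].
Solving (T + 4I)v = 0 gives the eigenspace spanned by (3, 3, 3).
With v_2 = 3, v = (3, 3, 3), so v_3 = 3.

3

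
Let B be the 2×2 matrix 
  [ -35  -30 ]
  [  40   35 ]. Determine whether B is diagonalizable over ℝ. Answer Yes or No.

Yes

Characteristic polynomial: p(μ) = μ^2 - 25 = (μ - 5)(μ + 5).
All 2 eigenvalues are distinct, so B is diagonalizable.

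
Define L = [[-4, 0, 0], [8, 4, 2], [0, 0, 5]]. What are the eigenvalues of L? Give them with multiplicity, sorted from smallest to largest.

Characteristic polynomial: p(r) = r^3 - 5r^2 - 16r + 80 = (r - 5)(r - 4)(r + 4).
Roots (with multiplicity): -4, 4, 5.

-4, 4, 5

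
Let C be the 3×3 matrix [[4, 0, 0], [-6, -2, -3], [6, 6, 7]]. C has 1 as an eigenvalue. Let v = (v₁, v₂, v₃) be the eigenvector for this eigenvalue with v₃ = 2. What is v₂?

C − 1I = [[3, 0, 0], [-6, -3, -3], [6, 6, 6]].
Solving (C − 1I)v = 0 gives the eigenspace spanned by (0, -2, 2).
With v₃ = 2, v = (0, -2, 2), so v₂ = -2.

-2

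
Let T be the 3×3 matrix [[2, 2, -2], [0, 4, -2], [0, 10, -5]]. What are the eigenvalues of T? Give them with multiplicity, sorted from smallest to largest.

-1, 0, 2

Characteristic polynomial: p(μ) = μ^3 - μ^2 - 2μ = μ(μ - 2)(μ + 1).
Roots (with multiplicity): -1, 0, 2.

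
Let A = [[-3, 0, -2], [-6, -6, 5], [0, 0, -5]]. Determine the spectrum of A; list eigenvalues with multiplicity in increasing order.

Characteristic polynomial: p(μ) = μ^3 + 14μ^2 + 63μ + 90 = (μ + 3)(μ + 5)(μ + 6).
Roots (with multiplicity): -6, -5, -3.

-6, -5, -3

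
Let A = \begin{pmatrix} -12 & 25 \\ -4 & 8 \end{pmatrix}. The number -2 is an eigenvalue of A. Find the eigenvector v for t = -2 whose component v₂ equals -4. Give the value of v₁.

A + 2I = [[-10, 25], [-4, 10]].
Solving (A + 2I)v = 0 gives the eigenspace spanned by (-10, -4).
With v₂ = -4, v = (-10, -4), so v₁ = -10.

-10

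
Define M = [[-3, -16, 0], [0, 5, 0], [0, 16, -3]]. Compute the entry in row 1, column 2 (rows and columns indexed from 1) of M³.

-304

Characteristic polynomial: t^3 + t^2 - 21t - 45 = (t - 5)(t + 3)^2, so the eigenvalues are -3, -3, 5.
t=-3: eigenvector (1, 0, 0).
t=5: eigenvector (-2, 1, 2).
t=-3: eigenvector (0, 0, 1).
P = [[1, -2, 0], [0, 1, 0], [0, 2, 1]], D = diag(-3, 5, -3), P⁻¹ = [[1, 2, 0], [0, 1, 0], [0, -2, 1]].
M³ = P·diag(-27, 125, -27)·P⁻¹ = [[-27, -304, 0], [0, 125, 0], [0, 304, -27]].
The requested entry is -304.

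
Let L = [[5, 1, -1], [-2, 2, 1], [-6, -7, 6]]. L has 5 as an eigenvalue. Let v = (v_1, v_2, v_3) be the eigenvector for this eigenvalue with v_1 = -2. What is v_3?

L − 5I = [[0, 1, -1], [-2, -3, 1], [-6, -7, 1]].
Solving (L − 5I)v = 0 gives the eigenspace spanned by (-2, 2, 2).
With v_1 = -2, v = (-2, 2, 2), so v_3 = 2.

2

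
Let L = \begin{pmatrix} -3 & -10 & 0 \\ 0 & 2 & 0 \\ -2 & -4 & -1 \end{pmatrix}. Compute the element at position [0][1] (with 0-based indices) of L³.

Characteristic polynomial: t^3 + 2t^2 - 5t - 6 = (t - 2)(t + 1)(t + 3), so the eigenvalues are -3, -1, 2.
t=-3: eigenvector (1, 0, 1).
t=2: eigenvector (-2, 1, 0).
t=-1: eigenvector (0, 0, 1).
P = [[1, -2, 0], [0, 1, 0], [1, 0, 1]], D = diag(-3, 2, -1), P⁻¹ = [[1, 2, 0], [0, 1, 0], [-1, -2, 1]].
L³ = P·diag(-27, 8, -1)·P⁻¹ = [[-27, -70, 0], [0, 8, 0], [-26, -52, -1]].
The requested entry is -70.

-70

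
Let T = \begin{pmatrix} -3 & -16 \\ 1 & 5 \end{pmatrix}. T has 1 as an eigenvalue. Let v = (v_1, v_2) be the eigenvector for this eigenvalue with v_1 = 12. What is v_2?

T − 1I = [[-4, -16], [1, 4]].
Solving (T − 1I)v = 0 gives the eigenspace spanned by (12, -3).
With v_1 = 12, v = (12, -3), so v_2 = -3.

-3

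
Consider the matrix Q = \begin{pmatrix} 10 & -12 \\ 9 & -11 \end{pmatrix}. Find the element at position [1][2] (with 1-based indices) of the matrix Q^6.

252

Characteristic polynomial: r^2 + r - 2 = (r - 1)(r + 2), so the eigenvalues are -2, 1.
r=-2: eigenvector (-1, -1).
r=1: eigenvector (4, 3).
P = [[-1, 4], [-1, 3]], D = diag(-2, 1), P⁻¹ = [[3, -4], [1, -1]].
Q⁶ = P·diag(64, 1)·P⁻¹ = [[-188, 252], [-189, 253]].
The requested entry is 252.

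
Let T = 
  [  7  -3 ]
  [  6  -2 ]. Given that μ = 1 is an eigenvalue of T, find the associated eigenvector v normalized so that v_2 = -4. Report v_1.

-2

T − 1I = [[6, -3], [6, -3]].
Solving (T − 1I)v = 0 gives the eigenspace spanned by (-2, -4).
With v_2 = -4, v = (-2, -4), so v_1 = -2.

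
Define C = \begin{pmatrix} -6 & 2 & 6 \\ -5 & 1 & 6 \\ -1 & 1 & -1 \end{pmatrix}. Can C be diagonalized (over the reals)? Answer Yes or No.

Characteristic polynomial: p(r) = r^3 + 6r^2 + 9r + 4 = (r + 1)^2(r + 4).
r = -1 has algebraic multiplicity 2; rank(C + 1I) = 2, so geometric multiplicity = 1.
Geometric multiplicity < algebraic multiplicity, so C is not diagonalizable.

No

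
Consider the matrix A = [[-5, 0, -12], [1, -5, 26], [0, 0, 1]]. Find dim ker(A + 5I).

1

A + 5I = [[0, 0, -12], [1, 0, 26], [0, 0, 6]].
This matrix has rank 2, so its null space has dimension 3 − 2 = 1.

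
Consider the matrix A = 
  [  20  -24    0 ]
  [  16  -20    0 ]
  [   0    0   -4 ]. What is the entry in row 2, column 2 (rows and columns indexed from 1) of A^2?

16

Characteristic polynomial: s^3 + 4s^2 - 16s - 64 = (s - 4)(s + 4)^2, so the eigenvalues are -4, -4, 4.
s=4: eigenvector (3, 2, 0).
s=-4: eigenvector (1, 1, 0).
s=-4: eigenvector (0, 0, 1).
P = [[3, 1, 0], [2, 1, 0], [0, 0, 1]], D = diag(4, -4, -4), P⁻¹ = [[1, -1, 0], [-2, 3, 0], [0, 0, 1]].
A² = P·diag(16, 16, 16)·P⁻¹ = [[16, 0, 0], [0, 16, 0], [0, 0, 16]].
The requested entry is 16.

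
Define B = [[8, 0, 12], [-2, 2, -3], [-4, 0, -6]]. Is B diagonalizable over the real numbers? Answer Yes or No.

Characteristic polynomial: p(λ) = λ^3 - 4λ^2 + 4λ = λ(λ - 2)^2.
λ = 2 has algebraic multiplicity 2; rank(B − 2I) = 2, so geometric multiplicity = 1.
Geometric multiplicity < algebraic multiplicity, so B is not diagonalizable.

No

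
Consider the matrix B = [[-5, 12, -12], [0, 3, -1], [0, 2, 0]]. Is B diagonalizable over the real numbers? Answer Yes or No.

Characteristic polynomial: p(s) = s^3 + 2s^2 - 13s + 10 = (s - 2)(s - 1)(s + 5).
All 3 eigenvalues are distinct, so B is diagonalizable.

Yes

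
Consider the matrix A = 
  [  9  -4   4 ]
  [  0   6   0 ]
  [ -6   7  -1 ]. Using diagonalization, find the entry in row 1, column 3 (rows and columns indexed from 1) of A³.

196

Characteristic polynomial: μ^3 - 14μ^2 + 63μ - 90 = (μ - 6)(μ - 5)(μ - 3), so the eigenvalues are 3, 5, 6.
μ=5: eigenvector (1, 0, -1).
μ=6: eigenvector (0, 1, 1).
μ=3: eigenvector (-2, 0, 3).
P = [[1, 0, -2], [0, 1, 0], [-1, 1, 3]], D = diag(5, 6, 3), P⁻¹ = [[3, -2, 2], [0, 1, 0], [1, -1, 1]].
A³ = P·diag(125, 216, 27)·P⁻¹ = [[321, -196, 196], [0, 216, 0], [-294, 385, -169]].
The requested entry is 196.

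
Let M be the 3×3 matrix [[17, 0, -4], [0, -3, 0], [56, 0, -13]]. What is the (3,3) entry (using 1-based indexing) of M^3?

Characteristic polynomial: μ^3 - μ^2 - 9μ + 9 = (μ - 3)(μ - 1)(μ + 3), so the eigenvalues are -3, 1, 3.
μ=1: eigenvector (1, 0, 4).
μ=-3: eigenvector (0, 1, 0).
μ=3: eigenvector (-2, 0, -7).
P = [[1, 0, -2], [0, 1, 0], [4, 0, -7]], D = diag(1, -3, 3), P⁻¹ = [[-7, 0, 2], [0, 1, 0], [-4, 0, 1]].
M³ = P·diag(1, -27, 27)·P⁻¹ = [[209, 0, -52], [0, -27, 0], [728, 0, -181]].
The requested entry is -181.

-181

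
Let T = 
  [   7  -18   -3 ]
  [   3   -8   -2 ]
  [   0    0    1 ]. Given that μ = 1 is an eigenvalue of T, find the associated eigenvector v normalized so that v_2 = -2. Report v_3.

T − 1I = [[6, -18, -3], [3, -9, -2], [0, 0, 0]].
Solving (T − 1I)v = 0 gives the eigenspace spanned by (-6, -2, 0).
With v_2 = -2, v = (-6, -2, 0), so v_3 = 0.

0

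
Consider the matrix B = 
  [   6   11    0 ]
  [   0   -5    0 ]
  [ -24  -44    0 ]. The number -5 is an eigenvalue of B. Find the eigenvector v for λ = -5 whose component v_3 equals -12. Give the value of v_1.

B + 5I = [[11, 11, 0], [0, 0, 0], [-24, -44, 5]].
Solving (B + 5I)v = 0 gives the eigenspace spanned by (3, -3, -12).
With v_3 = -12, v = (3, -3, -12), so v_1 = 3.

3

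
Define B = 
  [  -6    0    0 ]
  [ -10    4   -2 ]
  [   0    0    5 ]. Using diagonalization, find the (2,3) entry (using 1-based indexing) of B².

-18

Characteristic polynomial: λ^3 - 3λ^2 - 34λ + 120 = (λ - 5)(λ - 4)(λ + 6), so the eigenvalues are -6, 4, 5.
λ=-6: eigenvector (1, 1, 0).
λ=5: eigenvector (0, -2, 1).
λ=4: eigenvector (0, 1, 0).
P = [[1, 0, 0], [1, -2, 1], [0, 1, 0]], D = diag(-6, 5, 4), P⁻¹ = [[1, 0, 0], [0, 0, 1], [-1, 1, 2]].
B² = P·diag(36, 25, 16)·P⁻¹ = [[36, 0, 0], [20, 16, -18], [0, 0, 25]].
The requested entry is -18.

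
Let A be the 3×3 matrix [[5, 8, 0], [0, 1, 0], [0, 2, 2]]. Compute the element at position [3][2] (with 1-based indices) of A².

Characteristic polynomial: s^3 - 8s^2 + 17s - 10 = (s - 5)(s - 2)(s - 1), so the eigenvalues are 1, 2, 5.
s=5: eigenvector (1, 0, 0).
s=1: eigenvector (-2, 1, -2).
s=2: eigenvector (0, 0, 1).
P = [[1, -2, 0], [0, 1, 0], [0, -2, 1]], D = diag(5, 1, 2), P⁻¹ = [[1, 2, 0], [0, 1, 0], [0, 2, 1]].
A² = P·diag(25, 1, 4)·P⁻¹ = [[25, 48, 0], [0, 1, 0], [0, 6, 4]].
The requested entry is 6.

6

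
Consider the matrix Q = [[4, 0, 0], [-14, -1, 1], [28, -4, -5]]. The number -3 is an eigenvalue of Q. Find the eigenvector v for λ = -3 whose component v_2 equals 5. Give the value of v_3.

Q + 3I = [[7, 0, 0], [-14, 2, 1], [28, -4, -2]].
Solving (Q + 3I)v = 0 gives the eigenspace spanned by (0, 5, -10).
With v_2 = 5, v = (0, 5, -10), so v_3 = -10.

-10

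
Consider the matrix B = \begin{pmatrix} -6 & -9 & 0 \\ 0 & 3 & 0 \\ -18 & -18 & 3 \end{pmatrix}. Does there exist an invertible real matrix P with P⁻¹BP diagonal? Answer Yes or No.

Characteristic polynomial: p(s) = s^3 - 27s + 54 = (s - 3)^2(s + 6).
s = 3 has algebraic multiplicity 2; rank(B − 3I) = 1, so geometric multiplicity = 2.
Every eigenvalue has geometric = algebraic multiplicity, so B is diagonalizable.

Yes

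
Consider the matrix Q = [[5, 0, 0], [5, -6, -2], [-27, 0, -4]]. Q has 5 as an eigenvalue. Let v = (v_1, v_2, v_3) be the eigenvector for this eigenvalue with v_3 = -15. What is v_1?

Q − 5I = [[0, 0, 0], [5, -11, -2], [-27, 0, -9]].
Solving (Q − 5I)v = 0 gives the eigenspace spanned by (5, 5, -15).
With v_3 = -15, v = (5, 5, -15), so v_1 = 5.

5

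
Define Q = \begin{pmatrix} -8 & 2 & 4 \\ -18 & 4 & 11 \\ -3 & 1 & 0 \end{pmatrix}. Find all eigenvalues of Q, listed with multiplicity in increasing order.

Characteristic polynomial: p(t) = t^3 + 4t^2 + 5t + 2 = (t + 1)^2(t + 2).
Roots (with multiplicity): -2, -1, -1.

-2, -1, -1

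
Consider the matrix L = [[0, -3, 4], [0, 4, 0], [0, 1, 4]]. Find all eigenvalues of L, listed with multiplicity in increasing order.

0, 4, 4

Characteristic polynomial: p(λ) = λ^3 - 8λ^2 + 16λ = λ(λ - 4)^2.
Roots (with multiplicity): 0, 4, 4.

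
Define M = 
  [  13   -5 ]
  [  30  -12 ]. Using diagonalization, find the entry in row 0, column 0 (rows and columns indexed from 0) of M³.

Characteristic polynomial: λ^2 - λ - 6 = (λ - 3)(λ + 2), so the eigenvalues are -2, 3.
λ=3: eigenvector (1, 2).
λ=-2: eigenvector (1, 3).
P = [[1, 1], [2, 3]], D = diag(3, -2), P⁻¹ = [[3, -1], [-2, 1]].
M³ = P·diag(27, -8)·P⁻¹ = [[97, -35], [210, -78]].
The requested entry is 97.

97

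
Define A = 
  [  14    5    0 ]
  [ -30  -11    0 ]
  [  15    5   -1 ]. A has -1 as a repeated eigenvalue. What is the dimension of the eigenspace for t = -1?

A + 1I = [[15, 5, 0], [-30, -10, 0], [15, 5, 0]].
This matrix has rank 1, so its null space has dimension 3 − 1 = 2.

2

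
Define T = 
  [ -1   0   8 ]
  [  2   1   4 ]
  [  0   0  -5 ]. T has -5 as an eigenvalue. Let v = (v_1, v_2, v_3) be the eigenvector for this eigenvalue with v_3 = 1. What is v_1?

-2

T + 5I = [[4, 0, 8], [2, 6, 4], [0, 0, 0]].
Solving (T + 5I)v = 0 gives the eigenspace spanned by (-2, 0, 1).
With v_3 = 1, v = (-2, 0, 1), so v_1 = -2.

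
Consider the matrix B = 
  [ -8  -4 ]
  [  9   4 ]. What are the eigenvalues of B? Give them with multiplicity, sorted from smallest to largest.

Characteristic polynomial: p(μ) = μ^2 + 4μ + 4 = (μ + 2)^2.
Roots (with multiplicity): -2, -2.

-2, -2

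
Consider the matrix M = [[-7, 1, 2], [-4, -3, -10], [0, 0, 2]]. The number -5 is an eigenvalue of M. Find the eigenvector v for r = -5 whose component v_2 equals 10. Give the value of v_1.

5

M + 5I = [[-2, 1, 2], [-4, 2, -10], [0, 0, 7]].
Solving (M + 5I)v = 0 gives the eigenspace spanned by (5, 10, 0).
With v_2 = 10, v = (5, 10, 0), so v_1 = 5.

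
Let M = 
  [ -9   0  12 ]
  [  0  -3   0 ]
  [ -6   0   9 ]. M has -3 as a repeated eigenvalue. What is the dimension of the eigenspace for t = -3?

2

M + 3I = [[-6, 0, 12], [0, 0, 0], [-6, 0, 12]].
This matrix has rank 1, so its null space has dimension 3 − 1 = 2.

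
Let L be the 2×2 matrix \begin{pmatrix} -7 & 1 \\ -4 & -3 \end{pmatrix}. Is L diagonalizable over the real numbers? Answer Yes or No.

No

Characteristic polynomial: p(s) = s^2 + 10s + 25 = (s + 5)^2.
s = -5 has algebraic multiplicity 2; rank(L + 5I) = 1, so geometric multiplicity = 1.
Geometric multiplicity < algebraic multiplicity, so L is not diagonalizable.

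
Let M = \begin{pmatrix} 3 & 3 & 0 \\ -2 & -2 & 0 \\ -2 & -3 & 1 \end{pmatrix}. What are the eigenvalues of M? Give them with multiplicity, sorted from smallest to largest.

Characteristic polynomial: p(r) = r^3 - 2r^2 + r = r(r - 1)^2.
Roots (with multiplicity): 0, 1, 1.

0, 1, 1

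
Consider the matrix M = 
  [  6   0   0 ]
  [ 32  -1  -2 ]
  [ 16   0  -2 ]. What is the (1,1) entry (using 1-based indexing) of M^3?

Characteristic polynomial: r^3 - 3r^2 - 16r - 12 = (r - 6)(r + 1)(r + 2), so the eigenvalues are -2, -1, 6.
r=6: eigenvector (1, 4, 2).
r=-1: eigenvector (0, 1, 0).
r=-2: eigenvector (0, 2, 1).
P = [[1, 0, 0], [4, 1, 2], [2, 0, 1]], D = diag(6, -1, -2), P⁻¹ = [[1, 0, 0], [0, 1, -2], [-2, 0, 1]].
M³ = P·diag(216, -1, -8)·P⁻¹ = [[216, 0, 0], [896, -1, -14], [448, 0, -8]].
The requested entry is 216.

216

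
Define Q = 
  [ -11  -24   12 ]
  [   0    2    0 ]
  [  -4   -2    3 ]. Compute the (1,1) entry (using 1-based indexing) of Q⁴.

Characteristic polynomial: μ^3 + 6μ^2 - μ - 30 = (μ - 2)(μ + 3)(μ + 5), so the eigenvalues are -5, -3, 2.
μ=-3: eigenvector (-3, 0, -2).
μ=2: eigenvector (0, 1, 2).
μ=-5: eigenvector (2, 0, 1).
P = [[-3, 0, 2], [0, 1, 0], [-2, 2, 1]], D = diag(-3, 2, -5), P⁻¹ = [[1, 4, -2], [0, 1, 0], [2, 6, -3]].
Q⁴ = P·diag(81, 16, 625)·P⁻¹ = [[2257, 6528, -3264], [0, 16, 0], [1088, 3134, -1551]].
The requested entry is 2257.

2257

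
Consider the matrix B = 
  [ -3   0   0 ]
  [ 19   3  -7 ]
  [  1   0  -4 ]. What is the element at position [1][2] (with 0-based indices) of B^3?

Characteristic polynomial: λ^3 + 4λ^2 - 9λ - 36 = (λ - 3)(λ + 3)(λ + 4), so the eigenvalues are -4, -3, 3.
λ=-3: eigenvector (1, -2, 1).
λ=-4: eigenvector (0, 1, 1).
λ=3: eigenvector (0, 1, 0).
P = [[1, 0, 0], [-2, 1, 1], [1, 1, 0]], D = diag(-3, -4, 3), P⁻¹ = [[1, 0, 0], [-1, 0, 1], [3, 1, -1]].
B³ = P·diag(-27, -64, 27)·P⁻¹ = [[-27, 0, 0], [199, 27, -91], [37, 0, -64]].
The requested entry is -91.

-91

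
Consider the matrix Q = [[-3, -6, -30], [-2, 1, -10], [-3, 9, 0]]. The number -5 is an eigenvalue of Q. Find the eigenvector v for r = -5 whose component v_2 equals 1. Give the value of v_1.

Q + 5I = [[2, -6, -30], [-2, 6, -10], [-3, 9, 5]].
Solving (Q + 5I)v = 0 gives the eigenspace spanned by (3, 1, 0).
With v_2 = 1, v = (3, 1, 0), so v_1 = 3.

3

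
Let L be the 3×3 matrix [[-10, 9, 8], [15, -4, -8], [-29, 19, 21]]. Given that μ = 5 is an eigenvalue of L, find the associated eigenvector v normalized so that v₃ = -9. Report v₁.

L − 5I = [[-15, 9, 8], [15, -9, -8], [-29, 19, 16]].
Solving (L − 5I)v = 0 gives the eigenspace spanned by (-3, 3, -9).
With v₃ = -9, v = (-3, 3, -9), so v₁ = -3.

-3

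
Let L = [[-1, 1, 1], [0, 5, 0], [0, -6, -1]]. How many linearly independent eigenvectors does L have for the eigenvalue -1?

1

L + 1I = [[0, 1, 1], [0, 6, 0], [0, -6, 0]].
This matrix has rank 2, so its null space has dimension 3 − 2 = 1.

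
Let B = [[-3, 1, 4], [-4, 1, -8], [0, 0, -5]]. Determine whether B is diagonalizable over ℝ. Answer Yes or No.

No

Characteristic polynomial: p(r) = r^3 + 7r^2 + 11r + 5 = (r + 1)^2(r + 5).
r = -1 has algebraic multiplicity 2; rank(B + 1I) = 2, so geometric multiplicity = 1.
Geometric multiplicity < algebraic multiplicity, so B is not diagonalizable.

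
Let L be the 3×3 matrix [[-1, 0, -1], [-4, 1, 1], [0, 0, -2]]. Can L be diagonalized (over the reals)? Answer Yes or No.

Yes

Characteristic polynomial: p(λ) = λ^3 + 2λ^2 - λ - 2 = (λ - 1)(λ + 1)(λ + 2).
All 3 eigenvalues are distinct, so L is diagonalizable.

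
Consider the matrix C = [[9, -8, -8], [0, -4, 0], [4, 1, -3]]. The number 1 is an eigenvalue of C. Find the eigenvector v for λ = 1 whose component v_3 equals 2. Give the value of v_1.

C − 1I = [[8, -8, -8], [0, -5, 0], [4, 1, -4]].
Solving (C − 1I)v = 0 gives the eigenspace spanned by (2, 0, 2).
With v_3 = 2, v = (2, 0, 2), so v_1 = 2.

2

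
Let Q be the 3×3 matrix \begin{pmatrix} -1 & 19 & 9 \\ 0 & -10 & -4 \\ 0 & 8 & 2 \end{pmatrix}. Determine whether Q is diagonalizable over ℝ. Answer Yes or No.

Yes

Characteristic polynomial: p(r) = r^3 + 9r^2 + 20r + 12 = (r + 1)(r + 2)(r + 6).
All 3 eigenvalues are distinct, so Q is diagonalizable.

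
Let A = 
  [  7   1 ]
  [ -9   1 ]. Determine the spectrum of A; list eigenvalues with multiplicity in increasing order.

Characteristic polynomial: p(s) = s^2 - 8s + 16 = (s - 4)^2.
Roots (with multiplicity): 4, 4.

4, 4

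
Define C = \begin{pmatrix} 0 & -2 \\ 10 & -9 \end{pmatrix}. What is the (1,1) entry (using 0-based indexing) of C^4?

2101

Characteristic polynomial: μ^2 + 9μ + 20 = (μ + 4)(μ + 5), so the eigenvalues are -5, -4.
μ=-4: eigenvector (1, 2).
μ=-5: eigenvector (2, 5).
P = [[1, 2], [2, 5]], D = diag(-4, -5), P⁻¹ = [[5, -2], [-2, 1]].
C⁴ = P·diag(256, 625)·P⁻¹ = [[-1220, 738], [-3690, 2101]].
The requested entry is 2101.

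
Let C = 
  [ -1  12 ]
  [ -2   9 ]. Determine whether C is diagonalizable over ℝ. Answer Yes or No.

Characteristic polynomial: p(s) = s^2 - 8s + 15 = (s - 5)(s - 3).
All 2 eigenvalues are distinct, so C is diagonalizable.

Yes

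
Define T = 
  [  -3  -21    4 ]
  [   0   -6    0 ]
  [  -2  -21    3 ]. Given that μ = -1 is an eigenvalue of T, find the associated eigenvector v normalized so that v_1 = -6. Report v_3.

T + 1I = [[-2, -21, 4], [0, -5, 0], [-2, -21, 4]].
Solving (T + 1I)v = 0 gives the eigenspace spanned by (-6, 0, -3).
With v_1 = -6, v = (-6, 0, -3), so v_3 = -3.

-3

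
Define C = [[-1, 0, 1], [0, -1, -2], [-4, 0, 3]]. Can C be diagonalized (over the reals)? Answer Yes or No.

No

Characteristic polynomial: p(λ) = λ^3 - λ^2 - λ + 1 = (λ - 1)^2(λ + 1).
λ = 1 has algebraic multiplicity 2; rank(C − 1I) = 2, so geometric multiplicity = 1.
Geometric multiplicity < algebraic multiplicity, so C is not diagonalizable.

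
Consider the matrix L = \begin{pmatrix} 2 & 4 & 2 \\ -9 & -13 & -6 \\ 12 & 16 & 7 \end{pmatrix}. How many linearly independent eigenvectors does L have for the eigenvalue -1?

L + 1I = [[3, 4, 2], [-9, -12, -6], [12, 16, 8]].
This matrix has rank 1, so its null space has dimension 3 − 1 = 2.

2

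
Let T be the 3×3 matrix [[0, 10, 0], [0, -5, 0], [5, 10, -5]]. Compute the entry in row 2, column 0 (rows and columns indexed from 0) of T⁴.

Characteristic polynomial: s^3 + 10s^2 + 25s = s(s + 5)^2, so the eigenvalues are -5, -5, 0.
s=0: eigenvector (1, 0, 1).
s=-5: eigenvector (-2, 1, -2).
s=-5: eigenvector (0, 0, 1).
P = [[1, -2, 0], [0, 1, 0], [1, -2, 1]], D = diag(0, -5, -5), P⁻¹ = [[1, 2, 0], [0, 1, 0], [-1, 0, 1]].
T⁴ = P·diag(0, 625, 625)·P⁻¹ = [[0, -1250, 0], [0, 625, 0], [-625, -1250, 625]].
The requested entry is -625.

-625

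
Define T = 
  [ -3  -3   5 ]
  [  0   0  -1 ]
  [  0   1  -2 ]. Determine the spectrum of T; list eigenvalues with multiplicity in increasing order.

Characteristic polynomial: p(r) = r^3 + 5r^2 + 7r + 3 = (r + 1)^2(r + 3).
Roots (with multiplicity): -3, -1, -1.

-3, -1, -1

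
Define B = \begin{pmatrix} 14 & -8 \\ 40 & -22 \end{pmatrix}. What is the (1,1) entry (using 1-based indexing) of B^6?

Characteristic polynomial: λ^2 + 8λ + 12 = (λ + 2)(λ + 6), so the eigenvalues are -6, -2.
λ=-6: eigenvector (2, 5).
λ=-2: eigenvector (1, 2).
P = [[2, 1], [5, 2]], D = diag(-6, -2), P⁻¹ = [[-2, 1], [5, -2]].
B⁶ = P·diag(46656, 64)·P⁻¹ = [[-186304, 93184], [-465920, 233024]].
The requested entry is -186304.

-186304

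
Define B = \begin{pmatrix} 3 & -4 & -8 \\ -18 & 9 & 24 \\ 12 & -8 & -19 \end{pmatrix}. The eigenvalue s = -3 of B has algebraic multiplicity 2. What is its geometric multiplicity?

B + 3I = [[6, -4, -8], [-18, 12, 24], [12, -8, -16]].
This matrix has rank 1, so its null space has dimension 3 − 1 = 2.

2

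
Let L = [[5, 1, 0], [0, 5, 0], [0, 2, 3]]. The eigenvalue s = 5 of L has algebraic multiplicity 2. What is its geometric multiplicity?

1

L − 5I = [[0, 1, 0], [0, 0, 0], [0, 2, -2]].
This matrix has rank 2, so its null space has dimension 3 − 2 = 1.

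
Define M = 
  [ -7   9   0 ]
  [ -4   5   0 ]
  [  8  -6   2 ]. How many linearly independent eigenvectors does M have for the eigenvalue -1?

1

M + 1I = [[-6, 9, 0], [-4, 6, 0], [8, -6, 3]].
This matrix has rank 2, so its null space has dimension 3 − 2 = 1.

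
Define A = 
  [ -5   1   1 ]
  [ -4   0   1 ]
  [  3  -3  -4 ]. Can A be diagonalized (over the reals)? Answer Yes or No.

No

Characteristic polynomial: p(λ) = λ^3 + 9λ^2 + 24λ + 16 = (λ + 1)(λ + 4)^2.
λ = -4 has algebraic multiplicity 2; rank(A + 4I) = 2, so geometric multiplicity = 1.
Geometric multiplicity < algebraic multiplicity, so A is not diagonalizable.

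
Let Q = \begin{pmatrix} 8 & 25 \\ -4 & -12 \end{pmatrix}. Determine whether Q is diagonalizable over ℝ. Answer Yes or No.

No

Characteristic polynomial: p(s) = s^2 + 4s + 4 = (s + 2)^2.
s = -2 has algebraic multiplicity 2; rank(Q + 2I) = 1, so geometric multiplicity = 1.
Geometric multiplicity < algebraic multiplicity, so Q is not diagonalizable.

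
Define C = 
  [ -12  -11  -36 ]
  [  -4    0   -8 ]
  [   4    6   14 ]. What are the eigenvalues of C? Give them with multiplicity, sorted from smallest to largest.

Characteristic polynomial: p(t) = t^3 - 2t^2 - 20t - 24 = (t - 6)(t + 2)^2.
Roots (with multiplicity): -2, -2, 6.

-2, -2, 6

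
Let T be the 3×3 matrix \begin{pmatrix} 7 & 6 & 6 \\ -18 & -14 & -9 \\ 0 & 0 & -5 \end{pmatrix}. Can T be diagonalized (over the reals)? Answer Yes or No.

Yes

Characteristic polynomial: p(λ) = λ^3 + 12λ^2 + 45λ + 50 = (λ + 2)(λ + 5)^2.
λ = -5 has algebraic multiplicity 2; rank(T + 5I) = 1, so geometric multiplicity = 2.
Every eigenvalue has geometric = algebraic multiplicity, so T is diagonalizable.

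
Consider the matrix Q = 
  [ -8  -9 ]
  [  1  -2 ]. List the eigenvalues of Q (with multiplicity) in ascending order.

Characteristic polynomial: p(t) = t^2 + 10t + 25 = (t + 5)^2.
Roots (with multiplicity): -5, -5.

-5, -5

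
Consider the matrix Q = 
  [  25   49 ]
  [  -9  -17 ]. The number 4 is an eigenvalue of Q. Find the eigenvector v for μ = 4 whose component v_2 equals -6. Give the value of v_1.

Q − 4I = [[21, 49], [-9, -21]].
Solving (Q − 4I)v = 0 gives the eigenspace spanned by (14, -6).
With v_2 = -6, v = (14, -6), so v_1 = 14.

14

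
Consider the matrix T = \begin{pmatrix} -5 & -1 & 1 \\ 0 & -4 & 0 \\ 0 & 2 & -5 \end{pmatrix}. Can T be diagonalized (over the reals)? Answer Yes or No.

Characteristic polynomial: p(s) = s^3 + 14s^2 + 65s + 100 = (s + 4)(s + 5)^2.
s = -5 has algebraic multiplicity 2; rank(T + 5I) = 2, so geometric multiplicity = 1.
Geometric multiplicity < algebraic multiplicity, so T is not diagonalizable.

No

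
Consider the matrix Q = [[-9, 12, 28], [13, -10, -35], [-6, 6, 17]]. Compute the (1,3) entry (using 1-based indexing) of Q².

Characteristic polynomial: λ^3 + 2λ^2 - 11λ - 12 = (λ - 3)(λ + 1)(λ + 4), so the eigenvalues are -4, -1, 3.
λ=3: eigenvector (1, 1, 0).
λ=-4: eigenvector (-4, 3, -2).
λ=-1: eigenvector (2, -1, 1).
P = [[1, -4, 2], [1, 3, -1], [0, -2, 1]], D = diag(3, -4, -1), P⁻¹ = [[1, 0, -2], [-1, 1, 3], [-2, 2, 7]].
Q² = P·diag(9, 16, 1)·P⁻¹ = [[69, -60, -196], [-37, 46, 119], [30, -30, -89]].
The requested entry is -196.

-196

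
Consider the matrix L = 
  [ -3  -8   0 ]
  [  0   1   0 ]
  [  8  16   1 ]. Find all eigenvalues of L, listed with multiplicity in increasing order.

-3, 1, 1

Characteristic polynomial: p(λ) = λ^3 + λ^2 - 5λ + 3 = (λ - 1)^2(λ + 3).
Roots (with multiplicity): -3, 1, 1.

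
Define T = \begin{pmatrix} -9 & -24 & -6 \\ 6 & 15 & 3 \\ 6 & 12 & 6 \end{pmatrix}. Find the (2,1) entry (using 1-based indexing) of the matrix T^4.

2430

Characteristic polynomial: μ^3 - 12μ^2 + 45μ - 54 = (μ - 6)(μ - 3)^2, so the eigenvalues are 3, 3, 6.
μ=3: eigenvector (5, -2, -2).
μ=3: eigenvector (-2, 1, 0).
μ=6: eigenvector (-2, 1, 1).
P = [[5, -2, -2], [-2, 1, 1], [-2, 0, 1]], D = diag(3, 3, 6), P⁻¹ = [[1, 2, 0], [0, 1, -1], [2, 4, 1]].
T⁴ = P·diag(81, 81, 1296)·P⁻¹ = [[-4779, -9720, -2430], [2430, 4941, 1215], [2430, 4860, 1296]].
The requested entry is 2430.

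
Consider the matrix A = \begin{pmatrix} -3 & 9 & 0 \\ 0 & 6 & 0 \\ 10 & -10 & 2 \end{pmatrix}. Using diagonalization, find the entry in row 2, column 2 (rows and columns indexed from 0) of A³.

8

Characteristic polynomial: λ^3 - 5λ^2 - 12λ + 36 = (λ - 6)(λ - 2)(λ + 3), so the eigenvalues are -3, 2, 6.
λ=6: eigenvector (1, 1, 0).
λ=-3: eigenvector (-1, 0, 2).
λ=2: eigenvector (0, 0, 1).
P = [[1, -1, 0], [1, 0, 0], [0, 2, 1]], D = diag(6, -3, 2), P⁻¹ = [[0, 1, 0], [-1, 1, 0], [2, -2, 1]].
A³ = P·diag(216, -27, 8)·P⁻¹ = [[-27, 243, 0], [0, 216, 0], [70, -70, 8]].
The requested entry is 8.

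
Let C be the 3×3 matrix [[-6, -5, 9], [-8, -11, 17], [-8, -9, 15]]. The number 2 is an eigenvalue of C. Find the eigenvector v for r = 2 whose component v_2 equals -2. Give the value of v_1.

-1

C − 2I = [[-8, -5, 9], [-8, -13, 17], [-8, -9, 13]].
Solving (C − 2I)v = 0 gives the eigenspace spanned by (-1, -2, -2).
With v_2 = -2, v = (-1, -2, -2), so v_1 = -1.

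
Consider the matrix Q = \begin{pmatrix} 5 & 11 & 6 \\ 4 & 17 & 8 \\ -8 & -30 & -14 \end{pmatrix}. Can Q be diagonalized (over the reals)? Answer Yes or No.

Characteristic polynomial: p(μ) = μ^3 - 8μ^2 + 21μ - 18 = (μ - 3)^2(μ - 2).
μ = 3 has algebraic multiplicity 2; rank(Q − 3I) = 2, so geometric multiplicity = 1.
Geometric multiplicity < algebraic multiplicity, so Q is not diagonalizable.

No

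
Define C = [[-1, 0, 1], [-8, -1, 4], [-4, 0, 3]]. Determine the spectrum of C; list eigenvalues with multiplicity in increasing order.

Characteristic polynomial: p(r) = r^3 - r^2 - r + 1 = (r - 1)^2(r + 1).
Roots (with multiplicity): -1, 1, 1.

-1, 1, 1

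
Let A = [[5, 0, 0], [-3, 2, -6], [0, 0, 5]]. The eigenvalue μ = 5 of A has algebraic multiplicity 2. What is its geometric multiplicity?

A − 5I = [[0, 0, 0], [-3, -3, -6], [0, 0, 0]].
This matrix has rank 1, so its null space has dimension 3 − 1 = 2.

2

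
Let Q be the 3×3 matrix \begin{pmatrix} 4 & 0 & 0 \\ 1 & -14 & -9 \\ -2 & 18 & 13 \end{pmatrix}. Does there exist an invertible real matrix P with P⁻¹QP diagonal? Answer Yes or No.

Characteristic polynomial: p(μ) = μ^3 - 3μ^2 - 24μ + 80 = (μ - 4)^2(μ + 5).
μ = 4 has algebraic multiplicity 2; rank(Q − 4I) = 2, so geometric multiplicity = 1.
Geometric multiplicity < algebraic multiplicity, so Q is not diagonalizable.

No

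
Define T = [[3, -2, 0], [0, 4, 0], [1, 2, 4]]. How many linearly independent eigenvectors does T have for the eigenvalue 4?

2

T − 4I = [[-1, -2, 0], [0, 0, 0], [1, 2, 0]].
This matrix has rank 1, so its null space has dimension 3 − 1 = 2.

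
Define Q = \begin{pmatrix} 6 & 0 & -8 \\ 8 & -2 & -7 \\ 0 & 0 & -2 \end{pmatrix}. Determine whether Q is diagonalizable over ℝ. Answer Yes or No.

No

Characteristic polynomial: p(λ) = λ^3 - 2λ^2 - 20λ - 24 = (λ - 6)(λ + 2)^2.
λ = -2 has algebraic multiplicity 2; rank(Q + 2I) = 2, so geometric multiplicity = 1.
Geometric multiplicity < algebraic multiplicity, so Q is not diagonalizable.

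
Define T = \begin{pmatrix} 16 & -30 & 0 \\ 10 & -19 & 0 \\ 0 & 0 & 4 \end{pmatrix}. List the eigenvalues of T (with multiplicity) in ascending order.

Characteristic polynomial: p(s) = s^3 - s^2 - 16s + 16 = (s - 4)(s - 1)(s + 4).
Roots (with multiplicity): -4, 1, 4.

-4, 1, 4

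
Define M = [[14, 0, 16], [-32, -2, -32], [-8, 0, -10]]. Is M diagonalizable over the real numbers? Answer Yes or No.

Characteristic polynomial: p(t) = t^3 - 2t^2 - 20t - 24 = (t - 6)(t + 2)^2.
t = -2 has algebraic multiplicity 2; rank(M + 2I) = 1, so geometric multiplicity = 2.
Every eigenvalue has geometric = algebraic multiplicity, so M is diagonalizable.

Yes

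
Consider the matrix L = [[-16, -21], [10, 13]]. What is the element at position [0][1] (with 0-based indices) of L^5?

Characteristic polynomial: μ^2 + 3μ + 2 = (μ + 1)(μ + 2), so the eigenvalues are -2, -1.
μ=-2: eigenvector (3, -2).
μ=-1: eigenvector (-7, 5).
P = [[3, -7], [-2, 5]], D = diag(-2, -1), P⁻¹ = [[5, 7], [2, 3]].
L⁵ = P·diag(-32, -1)·P⁻¹ = [[-466, -651], [310, 433]].
The requested entry is -651.

-651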